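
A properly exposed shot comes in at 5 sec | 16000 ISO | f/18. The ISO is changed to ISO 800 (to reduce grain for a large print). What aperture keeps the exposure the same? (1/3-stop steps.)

f/4

ISO: 16000 → 12800 → 10000 → 8000 → 6400 → 5000 → 4000 → 3200 → 2500 → 2000 → 1600 → 1250 → 1000 → 800 — 4 1/3 stops dropped (darker).
Need 4 1/3 stops brighter from the aperture: f/18 → f/16 → f/14 → f/13 → f/11 → f/10 → f/9 → f/8 → f/7.1 → f/6.3 → f/5.6 → f/5 → f/4.5 → f/4.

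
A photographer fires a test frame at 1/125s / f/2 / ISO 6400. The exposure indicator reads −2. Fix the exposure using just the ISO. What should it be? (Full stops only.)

ISO 25600

Underexposed by 2 stops → need 2 stops brighter.
ISO: 6400 → 12800 → 25600.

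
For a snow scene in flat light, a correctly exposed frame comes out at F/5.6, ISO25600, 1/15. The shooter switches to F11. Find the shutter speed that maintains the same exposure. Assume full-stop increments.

Aperture: f/5.6 → f/8 → f/11 — 2 stops smaller aperture (darker).
Need 2 stops brighter from the shutter speed: 1/15 → 1/8 → 1/4.

1/4s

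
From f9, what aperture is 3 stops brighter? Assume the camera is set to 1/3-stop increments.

Aperture: f/9 → f/8 → f/7.1 → f/6.3 → f/5.6 → f/5 → f/4.5 → f/4 → f/3.5 → f/3.2 — 3 stops opened up (brighter).

f/3.2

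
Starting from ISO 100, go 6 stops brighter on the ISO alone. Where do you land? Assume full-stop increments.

ISO 6400

ISO: 100 → 200 → 400 → 800 → 1600 → 3200 → 6400 — 6 stops raised (brighter).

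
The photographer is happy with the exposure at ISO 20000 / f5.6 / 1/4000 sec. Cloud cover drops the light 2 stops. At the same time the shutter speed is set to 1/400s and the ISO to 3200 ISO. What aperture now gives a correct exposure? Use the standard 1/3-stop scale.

Scene light: 2 stops darker.
Shutter speed: 1/4000 → 1/3200 → 1/2500 → 1/2000 → 1/1600 → 1/1250 → 1/1000 → 1/800 → 1/640 → 1/500 → 1/400 — 3 1/3 stops slower (brighter).
ISO: 20000 → 16000 → 12800 → 10000 → 8000 → 6400 → 5000 → 4000 → 3200 — 2 2/3 stops lower (darker).
Net so far: 1 1/3 stops darker. Aperture: f/5.6 → f/5 → f/4.5 → f/4 → f/3.5.

f/3.5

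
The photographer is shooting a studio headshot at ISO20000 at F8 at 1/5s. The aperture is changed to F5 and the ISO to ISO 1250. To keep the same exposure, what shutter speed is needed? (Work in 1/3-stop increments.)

1.3 s

Aperture: f/8 → f/7.1 → f/6.3 → f/5.6 → f/5 — 1 1/3 stops wider (brighter).
ISO: 20000 → 16000 → 12800 → 10000 → 8000 → 6400 → 5000 → 4000 → 3200 → 2500 → 2000 → 1600 → 1250 — 4 stops lower (darker).
Net change so far: 2 2/3 stops darker. Offset with the shutter speed: 1/5 → 1/4 → 0.3 → 0.4 → 0.5 → 0.6 → 0.8 → 1 → 1.3.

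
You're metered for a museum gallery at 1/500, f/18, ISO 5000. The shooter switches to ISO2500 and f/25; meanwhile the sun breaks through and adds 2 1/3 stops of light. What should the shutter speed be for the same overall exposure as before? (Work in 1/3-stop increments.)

1/640s

Scene light: 2 1/3 stops brighter.
ISO: 5000 → 4000 → 3200 → 2500 — 1 stop dropped (darker).
Aperture: f/18 → f/20 → f/22 → f/25 — 1 stop smaller aperture (darker).
Net so far: 1/3 stop brighter. Shutter speed: 1/500 → 1/640.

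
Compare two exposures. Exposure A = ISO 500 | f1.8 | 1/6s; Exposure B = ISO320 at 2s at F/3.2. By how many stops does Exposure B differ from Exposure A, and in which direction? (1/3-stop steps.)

1 1/3 stops brighter

Aperture: f/1.8 → f/2 → f/2.2 → f/2.5 → f/2.8 → f/3.2 — 1 2/3 stops narrower (darker).
Shutter speed: 1/6 → 1/5 → 1/4 → 0.3 → 0.4 → 0.5 → 0.6 → 0.8 → 1 → 1.3 → 1.6 → 2 — 3 2/3 stops slower (brighter).
ISO: 500 → 400 → 320 — 2/3 stop lower (darker).
Net: −1 2/3 +3 2/3 −2/3 = +1 1/3 stops.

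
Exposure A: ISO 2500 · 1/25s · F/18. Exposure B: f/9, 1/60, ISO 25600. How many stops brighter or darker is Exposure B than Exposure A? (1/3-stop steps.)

4 stops brighter

Aperture: f/18 → f/16 → f/14 → f/13 → f/11 → f/10 → f/9 — 2 stops wider (brighter).
Shutter speed: 1/25 → 1/30 → 1/40 → 1/50 → 1/60 — 1 1/3 stops faster (darker).
ISO: 2500 → 3200 → 4000 → 5000 → 6400 → 8000 → 10000 → 12800 → 16000 → 20000 → 25600 — 3 1/3 stops raised (brighter).
Net: +2 −1 1/3 +3 1/3 = +4 stops.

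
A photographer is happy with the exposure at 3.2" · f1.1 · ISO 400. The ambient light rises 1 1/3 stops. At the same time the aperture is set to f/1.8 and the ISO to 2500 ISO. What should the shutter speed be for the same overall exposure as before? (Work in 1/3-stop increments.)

0.5 s

Scene light: 1 1/3 stops brighter.
Aperture: f/1.1 → f/1.2 → f/1.4 → f/1.6 → f/1.8 — 1 1/3 stops smaller aperture (darker).
ISO: 400 → 500 → 640 → 800 → 1000 → 1250 → 1600 → 2000 → 2500 — 2 2/3 stops higher (brighter).
Net so far: 2 2/3 stops brighter. Shutter speed: 3.2 → 2.5 → 2 → 1.6 → 1.3 → 1 → 0.8 → 0.6 → 0.5.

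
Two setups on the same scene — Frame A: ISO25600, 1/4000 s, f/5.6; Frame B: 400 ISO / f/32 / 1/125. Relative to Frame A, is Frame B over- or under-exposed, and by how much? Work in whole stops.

6 stops darker

Aperture: f/5.6 → f/8 → f/11 → f/16 → f/22 → f/32 — 5 stops stopped down (darker).
Shutter speed: 1/4000 → 1/2000 → 1/1000 → 1/500 → 1/250 → 1/125 — 5 stops longer (brighter).
ISO: 25600 → 12800 → 6400 → 3200 → 1600 → 800 → 400 — 6 stops lower (darker).
Net: −5 +5 −6 = −6 stops.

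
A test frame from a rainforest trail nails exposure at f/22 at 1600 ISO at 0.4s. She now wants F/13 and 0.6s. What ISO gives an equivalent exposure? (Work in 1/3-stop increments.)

ISO 320

Aperture: f/22 → f/20 → f/18 → f/16 → f/14 → f/13 — 1 2/3 stops larger aperture (brighter).
Shutter speed: 0.4 → 0.5 → 0.6 — 2/3 stop longer (brighter).
Net change so far: 2 1/3 stops brighter. Offset with the ISO: 1600 → 1250 → 1000 → 800 → 640 → 500 → 400 → 320.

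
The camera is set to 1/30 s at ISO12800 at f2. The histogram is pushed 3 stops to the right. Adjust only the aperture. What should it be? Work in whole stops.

f/5.6

Overexposed by 3 stops → need 3 stops darker.
Aperture: f/2 → f/2.8 → f/4 → f/5.6.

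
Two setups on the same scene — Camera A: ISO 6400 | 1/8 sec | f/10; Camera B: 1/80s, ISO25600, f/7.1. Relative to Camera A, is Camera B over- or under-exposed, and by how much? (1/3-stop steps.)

1/3 stop darker

Aperture: f/10 → f/9 → f/8 → f/7.1 — 1 stop wider (brighter).
Shutter speed: 1/8 → 1/10 → 1/13 → 1/15 → 1/20 → 1/25 → 1/30 → 1/40 → 1/50 → 1/60 → 1/80 — 3 1/3 stops shorter (darker).
ISO: 6400 → 8000 → 10000 → 12800 → 16000 → 20000 → 25600 — 2 stops higher (brighter).
Net: +1 −3 1/3 +2 = −1/3 stops.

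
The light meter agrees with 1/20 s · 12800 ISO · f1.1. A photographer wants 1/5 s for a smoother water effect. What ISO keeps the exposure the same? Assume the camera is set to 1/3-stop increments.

ISO 3200

Shutter speed: 1/20 → 1/15 → 1/13 → 1/10 → 1/8 → 1/6 → 1/5 — 2 stops longer (brighter).
Need 2 stops darker from the ISO: 12800 → 10000 → 8000 → 6400 → 5000 → 4000 → 3200.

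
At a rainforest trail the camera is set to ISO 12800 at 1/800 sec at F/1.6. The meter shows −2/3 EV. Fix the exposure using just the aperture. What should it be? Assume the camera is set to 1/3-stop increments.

f/1.2

Underexposed by 2/3 stop → need 2/3 stop brighter.
Aperture: f/1.6 → f/1.4 → f/1.2.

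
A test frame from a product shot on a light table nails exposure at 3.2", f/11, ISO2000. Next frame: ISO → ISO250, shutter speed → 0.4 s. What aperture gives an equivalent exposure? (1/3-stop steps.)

f/1.4

ISO: 2000 → 1600 → 1250 → 1000 → 800 → 640 → 500 → 400 → 320 → 250 — 3 stops dropped (darker).
Shutter speed: 3.2 → 2.5 → 2 → 1.6 → 1.3 → 1 → 0.8 → 0.6 → 0.5 → 0.4 — 3 stops shorter (darker).
Net change so far: 6 stops darker. Offset with the aperture: f/11 → f/10 → f/9 → f/8 → f/7.1 → f/6.3 → f/5.6 → f/5 → f/4.5 → f/4 → f/3.5 → f/3.2 → f/2.8 → f/2.5 → f/2.2 → f/2 → f/1.8 → f/1.6 → f/1.4.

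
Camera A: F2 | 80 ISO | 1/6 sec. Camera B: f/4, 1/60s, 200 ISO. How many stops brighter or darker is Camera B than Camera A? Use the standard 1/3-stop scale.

4 stops darker

Aperture: f/2 → f/2.2 → f/2.5 → f/2.8 → f/3.2 → f/3.5 → f/4 — 2 stops narrower (darker).
Shutter speed: 1/6 → 1/8 → 1/10 → 1/13 → 1/15 → 1/20 → 1/25 → 1/30 → 1/40 → 1/50 → 1/60 — 3 1/3 stops shorter (darker).
ISO: 80 → 100 → 125 → 160 → 200 — 1 1/3 stops raised (brighter).
Net: −2 −3 1/3 +1 1/3 = −4 stops.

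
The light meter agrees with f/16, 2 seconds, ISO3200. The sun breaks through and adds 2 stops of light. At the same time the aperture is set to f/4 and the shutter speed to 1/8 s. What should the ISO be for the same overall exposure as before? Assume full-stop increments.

ISO 800

Scene light: 2 stops brighter.
Aperture: f/16 → f/11 → f/8 → f/5.6 → f/4 — 4 stops opened up (brighter).
Shutter speed: 2 → 1 → 1/2 → 1/4 → 1/8 — 4 stops shorter (darker).
Net so far: 2 stops brighter. ISO: 3200 → 1600 → 800.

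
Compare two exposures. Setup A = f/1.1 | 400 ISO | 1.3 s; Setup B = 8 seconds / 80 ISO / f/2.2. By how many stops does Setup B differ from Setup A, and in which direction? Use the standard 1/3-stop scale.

Aperture: f/1.1 → f/1.2 → f/1.4 → f/1.6 → f/1.8 → f/2 → f/2.2 — 2 stops stopped down (darker).
Shutter speed: 1.3 → 1.6 → 2 → 2.5 → 3.2 → 4 → 5 → 6 → 8 — 2 2/3 stops longer (brighter).
ISO: 400 → 320 → 250 → 200 → 160 → 125 → 100 → 80 — 2 1/3 stops lower (darker).
Net: −2 +2 2/3 −2 1/3 = −1 2/3 stops.

1 2/3 stops darker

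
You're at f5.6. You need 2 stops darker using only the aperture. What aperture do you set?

f/11

Aperture: f/5.6 → f/8 → f/11 — 2 stops narrower (darker).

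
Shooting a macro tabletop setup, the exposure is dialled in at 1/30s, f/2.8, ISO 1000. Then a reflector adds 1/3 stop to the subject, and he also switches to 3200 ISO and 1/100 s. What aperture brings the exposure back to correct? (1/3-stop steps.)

f/3.2

Scene light: 1/3 stop brighter.
ISO: 1000 → 1250 → 1600 → 2000 → 2500 → 3200 — 1 2/3 stops raised (brighter).
Shutter speed: 1/30 → 1/40 → 1/50 → 1/60 → 1/80 → 1/100 — 1 2/3 stops shorter (darker).
Net so far: 1/3 stop brighter. Aperture: f/2.8 → f/3.2.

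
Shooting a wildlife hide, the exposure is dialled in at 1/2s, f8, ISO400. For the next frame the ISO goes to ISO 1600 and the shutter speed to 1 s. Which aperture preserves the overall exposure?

f/22

ISO: 400 → 800 → 1600 — 2 stops higher (brighter).
Shutter speed: 1/2 → 1 — 1 stop slower (brighter).
Net change so far: 3 stops brighter. Offset with the aperture: f/8 → f/11 → f/16 → f/22.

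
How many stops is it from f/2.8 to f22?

f/2.8 → f/4 → f/5.6 → f/8 → f/11 → f/16 → f/22 — count the steps: 6 stops.

6 stops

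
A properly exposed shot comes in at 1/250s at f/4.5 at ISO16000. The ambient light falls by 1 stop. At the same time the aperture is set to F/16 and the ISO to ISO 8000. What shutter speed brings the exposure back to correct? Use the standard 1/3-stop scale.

Scene light: 1 stop darker.
Aperture: f/4.5 → f/5 → f/5.6 → f/6.3 → f/7.1 → f/8 → f/9 → f/10 → f/11 → f/13 → f/14 → f/16 — 3 2/3 stops stopped down (darker).
ISO: 16000 → 12800 → 10000 → 8000 — 1 stop lower (darker).
Net so far: 5 2/3 stops darker. Shutter speed: 1/250 → 1/200 → 1/160 → 1/125 → 1/100 → 1/80 → 1/60 → 1/50 → 1/40 → 1/30 → 1/25 → 1/20 → 1/15 → 1/13 → 1/10 → 1/8 → 1/6 → 1/5.

1/5s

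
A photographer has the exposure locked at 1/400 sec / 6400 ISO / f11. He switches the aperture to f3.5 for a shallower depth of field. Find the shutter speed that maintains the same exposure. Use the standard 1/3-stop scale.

Aperture: f/11 → f/10 → f/9 → f/8 → f/7.1 → f/6.3 → f/5.6 → f/5 → f/4.5 → f/4 → f/3.5 — 3 1/3 stops opened up (brighter).
Need 3 1/3 stops darker from the shutter speed: 1/400 → 1/500 → 1/640 → 1/800 → 1/1000 → 1/1250 → 1/1600 → 1/2000 → 1/2500 → 1/3200 → 1/4000.

1/4000s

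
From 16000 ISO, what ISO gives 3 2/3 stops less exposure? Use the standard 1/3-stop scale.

ISO 1250

ISO: 16000 → 12800 → 10000 → 8000 → 6400 → 5000 → 4000 → 3200 → 2500 → 2000 → 1600 → 1250 — 3 2/3 stops dropped (darker).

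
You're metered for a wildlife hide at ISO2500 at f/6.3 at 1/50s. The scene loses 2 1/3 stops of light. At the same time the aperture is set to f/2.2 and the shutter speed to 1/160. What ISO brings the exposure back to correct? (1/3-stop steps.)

Scene light: 2 1/3 stops darker.
Aperture: f/6.3 → f/5.6 → f/5 → f/4.5 → f/4 → f/3.5 → f/3.2 → f/2.8 → f/2.5 → f/2.2 — 3 stops larger aperture (brighter).
Shutter speed: 1/50 → 1/60 → 1/80 → 1/100 → 1/125 → 1/160 — 1 2/3 stops shorter (darker).
Net so far: 1 stop darker. ISO: 2500 → 3200 → 4000 → 5000.

ISO 5000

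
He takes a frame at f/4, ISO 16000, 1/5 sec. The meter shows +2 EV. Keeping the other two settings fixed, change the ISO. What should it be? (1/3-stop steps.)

Overexposed by 2 stops → need 2 stops darker.
ISO: 16000 → 12800 → 10000 → 8000 → 6400 → 5000 → 4000.

ISO 4000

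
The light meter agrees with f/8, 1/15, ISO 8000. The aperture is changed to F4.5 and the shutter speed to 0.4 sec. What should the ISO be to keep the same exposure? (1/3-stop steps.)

ISO 400

Aperture: f/8 → f/7.1 → f/6.3 → f/5.6 → f/5 → f/4.5 — 1 2/3 stops opened up (brighter).
Shutter speed: 1/15 → 1/13 → 1/10 → 1/8 → 1/6 → 1/5 → 1/4 → 0.3 → 0.4 — 2 2/3 stops slower (brighter).
Net change so far: 4 1/3 stops brighter. Offset with the ISO: 8000 → 6400 → 5000 → 4000 → 3200 → 2500 → 2000 → 1600 → 1250 → 1000 → 800 → 640 → 500 → 400.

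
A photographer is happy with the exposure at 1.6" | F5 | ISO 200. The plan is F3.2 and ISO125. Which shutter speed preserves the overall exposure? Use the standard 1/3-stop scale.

1 s

Aperture: f/5 → f/4.5 → f/4 → f/3.5 → f/3.2 — 1 1/3 stops larger aperture (brighter).
ISO: 200 → 160 → 125 — 2/3 stop dropped (darker).
Net change so far: 2/3 stop brighter. Offset with the shutter speed: 1.6 → 1.3 → 1.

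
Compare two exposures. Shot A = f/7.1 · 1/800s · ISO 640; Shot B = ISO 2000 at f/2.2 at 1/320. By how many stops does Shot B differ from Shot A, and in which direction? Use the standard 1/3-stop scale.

6 1/3 stops brighter

Aperture: f/7.1 → f/6.3 → f/5.6 → f/5 → f/4.5 → f/4 → f/3.5 → f/3.2 → f/2.8 → f/2.5 → f/2.2 — 3 1/3 stops opened up (brighter).
Shutter speed: 1/800 → 1/640 → 1/500 → 1/400 → 1/320 — 1 1/3 stops longer (brighter).
ISO: 640 → 800 → 1000 → 1250 → 1600 → 2000 — 1 2/3 stops higher (brighter).
Net: +3 1/3 +1 1/3 +1 2/3 = +6 1/3 stops.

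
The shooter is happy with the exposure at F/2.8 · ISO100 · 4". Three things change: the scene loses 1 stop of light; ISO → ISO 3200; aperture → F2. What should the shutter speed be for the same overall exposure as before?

Scene light: 1 stop darker.
ISO: 100 → 200 → 400 → 800 → 1600 → 3200 — 5 stops higher (brighter).
Aperture: f/2.8 → f/2 — 1 stop wider (brighter).
Net so far: 5 stops brighter. Shutter speed: 4 → 2 → 1 → 1/2 → 1/4 → 1/8.

1/8s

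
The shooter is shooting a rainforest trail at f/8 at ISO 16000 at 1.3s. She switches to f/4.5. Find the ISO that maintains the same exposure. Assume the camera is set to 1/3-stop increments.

Aperture: f/8 → f/7.1 → f/6.3 → f/5.6 → f/5 → f/4.5 — 1 2/3 stops larger aperture (brighter).
Need 1 2/3 stops darker from the ISO: 16000 → 12800 → 10000 → 8000 → 6400 → 5000.

ISO 5000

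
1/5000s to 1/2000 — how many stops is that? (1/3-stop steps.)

1 1/3 stops

1/5000 → 1/4000 → 1/3200 → 1/2500 → 1/2000 — count the steps: 4 third-stops = 1 1/3 stops.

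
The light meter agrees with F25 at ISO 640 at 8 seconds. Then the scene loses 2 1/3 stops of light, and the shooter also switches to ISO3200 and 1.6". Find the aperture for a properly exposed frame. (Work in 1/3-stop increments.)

f/11

Scene light: 2 1/3 stops darker.
ISO: 640 → 800 → 1000 → 1250 → 1600 → 2000 → 2500 → 3200 — 2 1/3 stops higher (brighter).
Shutter speed: 8 → 6 → 5 → 4 → 3.2 → 2.5 → 2 → 1.6 — 2 1/3 stops shorter (darker).
Net so far: 2 1/3 stops darker. Aperture: f/25 → f/22 → f/20 → f/18 → f/16 → f/14 → f/13 → f/11.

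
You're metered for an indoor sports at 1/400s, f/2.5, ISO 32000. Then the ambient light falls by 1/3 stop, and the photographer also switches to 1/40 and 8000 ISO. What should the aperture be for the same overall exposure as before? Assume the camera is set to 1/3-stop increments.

f/3.5

Scene light: 1/3 stop darker.
Shutter speed: 1/400 → 1/320 → 1/250 → 1/200 → 1/160 → 1/125 → 1/100 → 1/80 → 1/60 → 1/50 → 1/40 — 3 1/3 stops longer (brighter).
ISO: 32000 → 25600 → 20000 → 16000 → 12800 → 10000 → 8000 — 2 stops dropped (darker).
Net so far: 1 stop brighter. Aperture: f/2.5 → f/2.8 → f/3.2 → f/3.5.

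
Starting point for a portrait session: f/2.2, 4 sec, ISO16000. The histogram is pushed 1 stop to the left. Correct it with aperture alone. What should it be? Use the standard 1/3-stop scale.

Underexposed by 1 stop → need 1 stop brighter.
Aperture: f/2.2 → f/2 → f/1.8 → f/1.6.

f/1.6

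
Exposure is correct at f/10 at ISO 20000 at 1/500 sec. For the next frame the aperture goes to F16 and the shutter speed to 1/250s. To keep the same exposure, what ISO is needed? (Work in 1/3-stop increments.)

ISO 25600

Aperture: f/10 → f/11 → f/13 → f/14 → f/16 — 1 1/3 stops stopped down (darker).
Shutter speed: 1/500 → 1/400 → 1/320 → 1/250 — 1 stop longer (brighter).
Net change so far: 1/3 stop darker. Offset with the ISO: 20000 → 25600.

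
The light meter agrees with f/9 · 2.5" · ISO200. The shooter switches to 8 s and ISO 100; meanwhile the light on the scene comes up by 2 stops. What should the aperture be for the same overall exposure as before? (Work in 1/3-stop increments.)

f/22

Scene light: 2 stops brighter.
Shutter speed: 2.5 → 3.2 → 4 → 5 → 6 → 8 — 1 2/3 stops slower (brighter).
ISO: 200 → 160 → 125 → 100 — 1 stop lower (darker).
Net so far: 2 2/3 stops brighter. Aperture: f/9 → f/10 → f/11 → f/13 → f/14 → f/16 → f/18 → f/20 → f/22.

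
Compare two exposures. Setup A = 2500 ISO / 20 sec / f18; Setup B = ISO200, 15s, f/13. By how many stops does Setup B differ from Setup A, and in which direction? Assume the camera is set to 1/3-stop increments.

Aperture: f/18 → f/16 → f/14 → f/13 — 1 stop larger aperture (brighter).
Shutter speed: 20 → 15 — 1/3 stop faster (darker).
ISO: 2500 → 2000 → 1600 → 1250 → 1000 → 800 → 640 → 500 → 400 → 320 → 250 → 200 — 3 2/3 stops dropped (darker).
Net: +1 −1/3 −3 2/3 = −3 stops.

3 stops darker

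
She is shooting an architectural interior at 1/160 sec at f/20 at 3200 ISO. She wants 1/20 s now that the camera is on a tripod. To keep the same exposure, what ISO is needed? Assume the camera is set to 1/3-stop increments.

ISO 400

Shutter speed: 1/160 → 1/125 → 1/100 → 1/80 → 1/60 → 1/50 → 1/40 → 1/30 → 1/25 → 1/20 — 3 stops longer (brighter).
Need 3 stops darker from the ISO: 3200 → 2500 → 2000 → 1600 → 1250 → 1000 → 800 → 640 → 500 → 400.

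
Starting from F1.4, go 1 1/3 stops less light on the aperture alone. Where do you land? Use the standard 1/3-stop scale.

Aperture: f/1.4 → f/1.6 → f/1.8 → f/2 → f/2.2 — 1 1/3 stops smaller aperture (darker).

f/2.2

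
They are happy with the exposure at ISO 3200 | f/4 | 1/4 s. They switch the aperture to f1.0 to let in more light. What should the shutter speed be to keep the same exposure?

Aperture: f/4 → f/2.8 → f/2 → f/1.4 → f/1.0 — 4 stops larger aperture (brighter).
Need 4 stops darker from the shutter speed: 1/4 → 1/8 → 1/15 → 1/30 → 1/60.

1/60s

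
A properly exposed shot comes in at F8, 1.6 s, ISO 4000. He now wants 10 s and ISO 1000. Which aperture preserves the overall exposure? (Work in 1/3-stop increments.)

Shutter speed: 1.6 → 2 → 2.5 → 3.2 → 4 → 5 → 6 → 8 → 10 — 2 2/3 stops longer (brighter).
ISO: 4000 → 3200 → 2500 → 2000 → 1600 → 1250 → 1000 — 2 stops lower (darker).
Net change so far: 2/3 stop brighter. Offset with the aperture: f/8 → f/9 → f/10.

f/10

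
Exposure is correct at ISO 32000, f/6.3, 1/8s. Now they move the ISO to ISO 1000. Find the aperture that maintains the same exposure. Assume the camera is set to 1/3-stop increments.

f/1.1

ISO: 32000 → 25600 → 20000 → 16000 → 12800 → 10000 → 8000 → 6400 → 5000 → 4000 → 3200 → 2500 → 2000 → 1600 → 1250 → 1000 — 5 stops dropped (darker).
Need 5 stops brighter from the aperture: f/6.3 → f/5.6 → f/5 → f/4.5 → f/4 → f/3.5 → f/3.2 → f/2.8 → f/2.5 → f/2.2 → f/2 → f/1.8 → f/1.6 → f/1.4 → f/1.2 → f/1.1.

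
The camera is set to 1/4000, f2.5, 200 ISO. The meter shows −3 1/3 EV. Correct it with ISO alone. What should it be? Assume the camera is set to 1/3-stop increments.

ISO 2000

Underexposed by 3 1/3 stops → need 3 1/3 stops brighter.
ISO: 200 → 250 → 320 → 400 → 500 → 640 → 800 → 1000 → 1250 → 1600 → 2000.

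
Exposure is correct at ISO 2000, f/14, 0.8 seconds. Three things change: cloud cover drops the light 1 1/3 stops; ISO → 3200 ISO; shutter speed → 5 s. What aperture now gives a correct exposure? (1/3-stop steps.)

Scene light: 1 1/3 stops darker.
ISO: 2000 → 2500 → 3200 — 2/3 stop raised (brighter).
Shutter speed: 0.8 → 1 → 1.3 → 1.6 → 2 → 2.5 → 3.2 → 4 → 5 — 2 2/3 stops slower (brighter).
Net so far: 2 stops brighter. Aperture: f/14 → f/16 → f/18 → f/20 → f/22 → f/25 → f/29.

f/29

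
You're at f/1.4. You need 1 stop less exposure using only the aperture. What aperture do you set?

f/2

Aperture: f/1.4 → f/2 — 1 stop smaller aperture (darker).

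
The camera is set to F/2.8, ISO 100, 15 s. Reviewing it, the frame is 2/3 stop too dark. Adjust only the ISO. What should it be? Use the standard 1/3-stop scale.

Underexposed by 2/3 stop → need 2/3 stop brighter.
ISO: 100 → 125 → 160.

ISO 160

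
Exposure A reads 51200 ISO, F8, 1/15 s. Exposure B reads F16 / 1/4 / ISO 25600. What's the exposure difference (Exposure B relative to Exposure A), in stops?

1 stop darker

Aperture: f/8 → f/11 → f/16 — 2 stops smaller aperture (darker).
Shutter speed: 1/15 → 1/8 → 1/4 — 2 stops slower (brighter).
ISO: 51200 → 25600 — 1 stop lower (darker).
Net: −2 +2 −1 = −1 stop.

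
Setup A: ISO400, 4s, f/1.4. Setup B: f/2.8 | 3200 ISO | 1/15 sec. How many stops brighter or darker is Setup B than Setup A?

5 stops darker

Aperture: f/1.4 → f/2 → f/2.8 — 2 stops stopped down (darker).
Shutter speed: 4 → 2 → 1 → 1/2 → 1/4 → 1/8 → 1/15 — 6 stops faster (darker).
ISO: 400 → 800 → 1600 → 3200 — 3 stops higher (brighter).
Net: −2 −6 +3 = −5 stops.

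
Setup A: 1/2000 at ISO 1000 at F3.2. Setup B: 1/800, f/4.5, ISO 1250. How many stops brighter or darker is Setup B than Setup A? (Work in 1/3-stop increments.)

Aperture: f/3.2 → f/3.5 → f/4 → f/4.5 — 1 stop narrower (darker).
Shutter speed: 1/2000 → 1/1600 → 1/1250 → 1/1000 → 1/800 — 1 1/3 stops slower (brighter).
ISO: 1000 → 1250 — 1/3 stop higher (brighter).
Net: −1 +1 1/3 +1/3 = +2/3 stops.

2/3 stop brighter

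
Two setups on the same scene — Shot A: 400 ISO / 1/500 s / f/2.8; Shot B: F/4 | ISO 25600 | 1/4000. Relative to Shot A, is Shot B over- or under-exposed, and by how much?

2 stops brighter

Aperture: f/2.8 → f/4 — 1 stop smaller aperture (darker).
Shutter speed: 1/500 → 1/1000 → 1/2000 → 1/4000 — 3 stops shorter (darker).
ISO: 400 → 800 → 1600 → 3200 → 6400 → 12800 → 25600 — 6 stops higher (brighter).
Net: −1 −3 +6 = +2 stops.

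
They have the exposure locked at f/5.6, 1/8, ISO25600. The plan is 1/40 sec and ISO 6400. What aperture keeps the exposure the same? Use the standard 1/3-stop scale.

f/1.2

Shutter speed: 1/8 → 1/10 → 1/13 → 1/15 → 1/20 → 1/25 → 1/30 → 1/40 — 2 1/3 stops faster (darker).
ISO: 25600 → 20000 → 16000 → 12800 → 10000 → 8000 → 6400 — 2 stops lower (darker).
Net change so far: 4 1/3 stops darker. Offset with the aperture: f/5.6 → f/5 → f/4.5 → f/4 → f/3.5 → f/3.2 → f/2.8 → f/2.5 → f/2.2 → f/2 → f/1.8 → f/1.6 → f/1.4 → f/1.2.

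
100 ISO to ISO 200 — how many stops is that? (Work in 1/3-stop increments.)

100 → 125 → 160 → 200 — count the steps: 3 third-stops = 1 stop.

1 stop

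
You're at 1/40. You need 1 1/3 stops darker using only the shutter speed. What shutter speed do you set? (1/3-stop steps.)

1/100s

Shutter speed: 1/40 → 1/50 → 1/60 → 1/80 → 1/100 — 1 1/3 stops faster (darker).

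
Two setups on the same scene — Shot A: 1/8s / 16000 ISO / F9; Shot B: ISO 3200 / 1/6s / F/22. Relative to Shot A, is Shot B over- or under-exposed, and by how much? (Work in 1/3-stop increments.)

Aperture: f/9 → f/10 → f/11 → f/13 → f/14 → f/16 → f/18 → f/20 → f/22 — 2 2/3 stops smaller aperture (darker).
Shutter speed: 1/8 → 1/6 — 1/3 stop slower (brighter).
ISO: 16000 → 12800 → 10000 → 8000 → 6400 → 5000 → 4000 → 3200 — 2 1/3 stops dropped (darker).
Net: −2 2/3 +1/3 −2 1/3 = −4 2/3 stops.

4 2/3 stops darker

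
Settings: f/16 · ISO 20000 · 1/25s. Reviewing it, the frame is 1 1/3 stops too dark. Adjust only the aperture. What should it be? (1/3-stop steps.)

Underexposed by 1 1/3 stops → need 1 1/3 stops brighter.
Aperture: f/16 → f/14 → f/13 → f/11 → f/10.

f/10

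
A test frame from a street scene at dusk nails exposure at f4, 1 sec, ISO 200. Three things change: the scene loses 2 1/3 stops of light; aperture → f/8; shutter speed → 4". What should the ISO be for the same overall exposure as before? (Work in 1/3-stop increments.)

Scene light: 2 1/3 stops darker.
Aperture: f/4 → f/4.5 → f/5 → f/5.6 → f/6.3 → f/7.1 → f/8 — 2 stops narrower (darker).
Shutter speed: 1 → 1.3 → 1.6 → 2 → 2.5 → 3.2 → 4 — 2 stops slower (brighter).
Net so far: 2 1/3 stops darker. ISO: 200 → 250 → 320 → 400 → 500 → 640 → 800 → 1000.

ISO 1000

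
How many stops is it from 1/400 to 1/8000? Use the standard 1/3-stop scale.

1/400 → 1/500 → 1/640 → 1/800 → 1/1000 → 1/1250 → 1/1600 → 1/2000 → 1/2500 → 1/3200 → 1/4000 → 1/5000 → 1/6400 → 1/8000 — count the steps: 13 third-stops = 4 1/3 stops.

4 1/3 stops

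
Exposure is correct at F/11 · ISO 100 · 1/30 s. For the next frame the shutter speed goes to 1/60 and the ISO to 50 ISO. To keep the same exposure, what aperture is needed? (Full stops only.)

f/5.6

Shutter speed: 1/30 → 1/60 — 1 stop faster (darker).
ISO: 100 → 50 — 1 stop lower (darker).
Net change so far: 2 stops darker. Offset with the aperture: f/11 → f/8 → f/5.6.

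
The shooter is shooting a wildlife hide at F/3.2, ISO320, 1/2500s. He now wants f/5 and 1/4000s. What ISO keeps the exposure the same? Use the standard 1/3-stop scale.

Aperture: f/3.2 → f/3.5 → f/4 → f/4.5 → f/5 — 1 1/3 stops stopped down (darker).
Shutter speed: 1/2500 → 1/3200 → 1/4000 — 2/3 stop faster (darker).
Net change so far: 2 stops darker. Offset with the ISO: 320 → 400 → 500 → 640 → 800 → 1000 → 1250.

ISO 1250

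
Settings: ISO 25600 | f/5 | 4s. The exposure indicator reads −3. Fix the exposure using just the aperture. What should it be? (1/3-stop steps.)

Underexposed by 3 stops → need 3 stops brighter.
Aperture: f/5 → f/4.5 → f/4 → f/3.5 → f/3.2 → f/2.8 → f/2.5 → f/2.2 → f/2 → f/1.8.

f/1.8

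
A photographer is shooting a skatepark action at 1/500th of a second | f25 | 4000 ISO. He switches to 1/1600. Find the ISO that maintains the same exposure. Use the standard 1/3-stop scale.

Shutter speed: 1/500 → 1/640 → 1/800 → 1/1000 → 1/1250 → 1/1600 — 1 2/3 stops faster (darker).
Need 1 2/3 stops brighter from the ISO: 4000 → 5000 → 6400 → 8000 → 10000 → 12800.

ISO 12800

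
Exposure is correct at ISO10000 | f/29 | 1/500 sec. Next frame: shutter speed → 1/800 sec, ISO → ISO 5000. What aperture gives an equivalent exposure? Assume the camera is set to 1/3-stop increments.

Shutter speed: 1/500 → 1/640 → 1/800 — 2/3 stop faster (darker).
ISO: 10000 → 8000 → 6400 → 5000 — 1 stop lower (darker).
Net change so far: 1 2/3 stops darker. Offset with the aperture: f/29 → f/25 → f/22 → f/20 → f/18 → f/16.

f/16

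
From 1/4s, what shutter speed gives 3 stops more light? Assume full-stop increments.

Shutter speed: 1/4 → 1/2 → 1 → 2 — 3 stops longer (brighter).

2 s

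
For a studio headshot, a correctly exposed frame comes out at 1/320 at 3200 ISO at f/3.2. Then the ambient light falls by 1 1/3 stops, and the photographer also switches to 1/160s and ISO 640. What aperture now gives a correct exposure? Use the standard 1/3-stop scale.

f/1.2

Scene light: 1 1/3 stops darker.
Shutter speed: 1/320 → 1/250 → 1/200 → 1/160 — 1 stop slower (brighter).
ISO: 3200 → 2500 → 2000 → 1600 → 1250 → 1000 → 800 → 640 — 2 1/3 stops dropped (darker).
Net so far: 2 2/3 stops darker. Aperture: f/3.2 → f/2.8 → f/2.5 → f/2.2 → f/2 → f/1.8 → f/1.6 → f/1.4 → f/1.2.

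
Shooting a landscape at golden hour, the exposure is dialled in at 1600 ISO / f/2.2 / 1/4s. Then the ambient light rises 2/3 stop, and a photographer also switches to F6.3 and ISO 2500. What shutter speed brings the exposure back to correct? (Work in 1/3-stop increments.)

0.8 s

Scene light: 2/3 stop brighter.
Aperture: f/2.2 → f/2.5 → f/2.8 → f/3.2 → f/3.5 → f/4 → f/4.5 → f/5 → f/5.6 → f/6.3 — 3 stops narrower (darker).
ISO: 1600 → 2000 → 2500 — 2/3 stop higher (brighter).
Net so far: 1 2/3 stops darker. Shutter speed: 1/4 → 0.3 → 0.4 → 0.5 → 0.6 → 0.8.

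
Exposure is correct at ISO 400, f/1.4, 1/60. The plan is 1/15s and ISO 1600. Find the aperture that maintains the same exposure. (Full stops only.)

f/5.6

Shutter speed: 1/60 → 1/30 → 1/15 — 2 stops longer (brighter).
ISO: 400 → 800 → 1600 — 2 stops raised (brighter).
Net change so far: 4 stops brighter. Offset with the aperture: f/1.4 → f/2 → f/2.8 → f/4 → f/5.6.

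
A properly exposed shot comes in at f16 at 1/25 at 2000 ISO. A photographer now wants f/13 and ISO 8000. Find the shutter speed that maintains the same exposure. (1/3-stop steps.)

Aperture: f/16 → f/14 → f/13 — 2/3 stop larger aperture (brighter).
ISO: 2000 → 2500 → 3200 → 4000 → 5000 → 6400 → 8000 — 2 stops raised (brighter).
Net change so far: 2 2/3 stops brighter. Offset with the shutter speed: 1/25 → 1/30 → 1/40 → 1/50 → 1/60 → 1/80 → 1/100 → 1/125 → 1/160.

1/160s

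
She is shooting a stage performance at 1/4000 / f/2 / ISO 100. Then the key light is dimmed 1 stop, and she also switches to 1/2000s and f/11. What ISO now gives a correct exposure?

Scene light: 1 stop darker.
Shutter speed: 1/4000 → 1/2000 — 1 stop longer (brighter).
Aperture: f/2 → f/2.8 → f/4 → f/5.6 → f/8 → f/11 — 5 stops smaller aperture (darker).
Net so far: 5 stops darker. ISO: 100 → 200 → 400 → 800 → 1600 → 3200.

ISO 3200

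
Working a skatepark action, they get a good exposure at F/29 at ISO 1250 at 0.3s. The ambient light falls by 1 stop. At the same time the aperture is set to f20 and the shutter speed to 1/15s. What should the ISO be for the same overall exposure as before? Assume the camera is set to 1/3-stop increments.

ISO 6400

Scene light: 1 stop darker.
Aperture: f/29 → f/25 → f/22 → f/20 — 1 stop opened up (brighter).
Shutter speed: 0.3 → 1/4 → 1/5 → 1/6 → 1/8 → 1/10 → 1/13 → 1/15 — 2 1/3 stops shorter (darker).
Net so far: 2 1/3 stops darker. ISO: 1250 → 1600 → 2000 → 2500 → 3200 → 4000 → 5000 → 6400.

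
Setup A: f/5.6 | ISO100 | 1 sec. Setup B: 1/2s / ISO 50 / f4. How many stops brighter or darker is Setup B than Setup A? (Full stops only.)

1 stop darker

Aperture: f/5.6 → f/4 — 1 stop wider (brighter).
Shutter speed: 1 → 1/2 — 1 stop shorter (darker).
ISO: 100 → 50 — 1 stop dropped (darker).
Net: +1 −1 −1 = −1 stop.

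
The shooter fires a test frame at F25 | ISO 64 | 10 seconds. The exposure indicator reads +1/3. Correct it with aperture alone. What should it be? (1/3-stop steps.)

Overexposed by 1/3 stop → need 1/3 stop darker.
Aperture: f/25 → f/29.

f/29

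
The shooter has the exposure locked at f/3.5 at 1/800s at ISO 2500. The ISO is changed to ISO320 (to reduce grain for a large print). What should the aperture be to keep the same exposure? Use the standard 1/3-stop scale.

f/1.2

ISO: 2500 → 2000 → 1600 → 1250 → 1000 → 800 → 640 → 500 → 400 → 320 — 3 stops dropped (darker).
Need 3 stops brighter from the aperture: f/3.5 → f/3.2 → f/2.8 → f/2.5 → f/2.2 → f/2 → f/1.8 → f/1.6 → f/1.4 → f/1.2.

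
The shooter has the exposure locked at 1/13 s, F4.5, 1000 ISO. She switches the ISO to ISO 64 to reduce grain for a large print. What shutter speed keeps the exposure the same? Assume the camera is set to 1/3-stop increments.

ISO: 1000 → 800 → 640 → 500 → 400 → 320 → 250 → 200 → 160 → 125 → 100 → 80 → 64 — 4 stops dropped (darker).
Need 4 stops brighter from the shutter speed: 1/13 → 1/10 → 1/8 → 1/6 → 1/5 → 1/4 → 0.3 → 0.4 → 0.5 → 0.6 → 0.8 → 1 → 1.3.

1.3 s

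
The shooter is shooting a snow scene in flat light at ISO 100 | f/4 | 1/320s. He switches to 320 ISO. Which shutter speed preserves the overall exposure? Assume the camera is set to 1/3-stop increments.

ISO: 100 → 125 → 160 → 200 → 250 → 320 — 1 2/3 stops raised (brighter).
Need 1 2/3 stops darker from the shutter speed: 1/320 → 1/400 → 1/500 → 1/640 → 1/800 → 1/1000.

1/1000s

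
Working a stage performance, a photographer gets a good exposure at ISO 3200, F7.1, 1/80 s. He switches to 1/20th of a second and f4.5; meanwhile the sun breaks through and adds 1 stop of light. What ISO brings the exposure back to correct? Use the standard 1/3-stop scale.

Scene light: 1 stop brighter.
Shutter speed: 1/80 → 1/60 → 1/50 → 1/40 → 1/30 → 1/25 → 1/20 — 2 stops slower (brighter).
Aperture: f/7.1 → f/6.3 → f/5.6 → f/5 → f/4.5 — 1 1/3 stops wider (brighter).
Net so far: 4 1/3 stops brighter. ISO: 3200 → 2500 → 2000 → 1600 → 1250 → 1000 → 800 → 640 → 500 → 400 → 320 → 250 → 200 → 160.

ISO 160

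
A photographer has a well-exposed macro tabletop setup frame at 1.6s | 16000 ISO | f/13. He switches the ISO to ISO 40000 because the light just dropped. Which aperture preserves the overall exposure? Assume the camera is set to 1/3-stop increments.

f/20

ISO: 16000 → 20000 → 25600 → 32000 → 40000 — 1 1/3 stops raised (brighter).
Need 1 1/3 stops darker from the aperture: f/13 → f/14 → f/16 → f/18 → f/20.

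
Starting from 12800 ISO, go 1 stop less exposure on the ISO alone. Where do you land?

ISO 6400

ISO: 12800 → 6400 — 1 stop dropped (darker).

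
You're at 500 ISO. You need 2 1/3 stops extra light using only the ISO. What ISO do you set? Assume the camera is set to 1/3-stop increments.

ISO 2500

ISO: 500 → 640 → 800 → 1000 → 1250 → 1600 → 2000 → 2500 — 2 1/3 stops higher (brighter).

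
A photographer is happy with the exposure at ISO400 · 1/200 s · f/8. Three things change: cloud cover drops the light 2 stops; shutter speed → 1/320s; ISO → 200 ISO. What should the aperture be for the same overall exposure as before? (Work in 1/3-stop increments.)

Scene light: 2 stops darker.
Shutter speed: 1/200 → 1/250 → 1/320 — 2/3 stop faster (darker).
ISO: 400 → 320 → 250 → 200 — 1 stop dropped (darker).
Net so far: 3 2/3 stops darker. Aperture: f/8 → f/7.1 → f/6.3 → f/5.6 → f/5 → f/4.5 → f/4 → f/3.5 → f/3.2 → f/2.8 → f/2.5 → f/2.2.

f/2.2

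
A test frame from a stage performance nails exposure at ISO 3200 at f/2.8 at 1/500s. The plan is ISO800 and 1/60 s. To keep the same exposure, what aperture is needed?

ISO: 3200 → 1600 → 800 — 2 stops dropped (darker).
Shutter speed: 1/500 → 1/250 → 1/125 → 1/60 — 3 stops slower (brighter).
Net change so far: 1 stop brighter. Offset with the aperture: f/2.8 → f/4.

f/4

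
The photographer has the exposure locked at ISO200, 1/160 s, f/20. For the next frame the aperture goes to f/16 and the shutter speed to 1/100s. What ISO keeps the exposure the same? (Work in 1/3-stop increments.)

Aperture: f/20 → f/18 → f/16 — 2/3 stop larger aperture (brighter).
Shutter speed: 1/160 → 1/125 → 1/100 — 2/3 stop longer (brighter).
Net change so far: 1 1/3 stops brighter. Offset with the ISO: 200 → 160 → 125 → 100 → 80.

ISO 80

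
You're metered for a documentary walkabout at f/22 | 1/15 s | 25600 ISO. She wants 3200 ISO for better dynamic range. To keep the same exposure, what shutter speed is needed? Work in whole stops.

1/2s

ISO: 25600 → 12800 → 6400 → 3200 — 3 stops lower (darker).
Need 3 stops brighter from the shutter speed: 1/15 → 1/8 → 1/4 → 1/2.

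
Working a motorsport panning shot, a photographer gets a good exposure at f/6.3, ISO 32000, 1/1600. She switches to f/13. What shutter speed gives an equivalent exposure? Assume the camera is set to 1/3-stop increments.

1/400s

Aperture: f/6.3 → f/7.1 → f/8 → f/9 → f/10 → f/11 → f/13 — 2 stops narrower (darker).
Need 2 stops brighter from the shutter speed: 1/1600 → 1/1250 → 1/1000 → 1/800 → 1/640 → 1/500 → 1/400.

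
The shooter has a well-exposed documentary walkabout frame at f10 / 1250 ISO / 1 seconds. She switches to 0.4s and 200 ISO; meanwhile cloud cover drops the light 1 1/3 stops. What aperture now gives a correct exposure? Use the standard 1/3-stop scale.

f/1.6

Scene light: 1 1/3 stops darker.
Shutter speed: 1 → 0.8 → 0.6 → 0.5 → 0.4 — 1 1/3 stops faster (darker).
ISO: 1250 → 1000 → 800 → 640 → 500 → 400 → 320 → 250 → 200 — 2 2/3 stops dropped (darker).
Net so far: 5 1/3 stops darker. Aperture: f/10 → f/9 → f/8 → f/7.1 → f/6.3 → f/5.6 → f/5 → f/4.5 → f/4 → f/3.5 → f/3.2 → f/2.8 → f/2.5 → f/2.2 → f/2 → f/1.8 → f/1.6.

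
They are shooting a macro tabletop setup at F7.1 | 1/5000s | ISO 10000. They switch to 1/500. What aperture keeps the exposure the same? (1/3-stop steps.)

f/22

Shutter speed: 1/5000 → 1/4000 → 1/3200 → 1/2500 → 1/2000 → 1/1600 → 1/1250 → 1/1000 → 1/800 → 1/640 → 1/500 — 3 1/3 stops longer (brighter).
Need 3 1/3 stops darker from the aperture: f/7.1 → f/8 → f/9 → f/10 → f/11 → f/13 → f/14 → f/16 → f/18 → f/20 → f/22.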